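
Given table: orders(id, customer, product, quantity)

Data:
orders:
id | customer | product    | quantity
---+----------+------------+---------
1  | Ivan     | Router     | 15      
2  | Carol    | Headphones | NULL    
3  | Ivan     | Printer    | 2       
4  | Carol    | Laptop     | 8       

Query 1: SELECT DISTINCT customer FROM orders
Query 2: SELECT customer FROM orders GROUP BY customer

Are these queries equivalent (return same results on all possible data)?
Yes, equivalent

Both queries return: [('Carol',), ('Ivan',)]

Reason: Both get unique customers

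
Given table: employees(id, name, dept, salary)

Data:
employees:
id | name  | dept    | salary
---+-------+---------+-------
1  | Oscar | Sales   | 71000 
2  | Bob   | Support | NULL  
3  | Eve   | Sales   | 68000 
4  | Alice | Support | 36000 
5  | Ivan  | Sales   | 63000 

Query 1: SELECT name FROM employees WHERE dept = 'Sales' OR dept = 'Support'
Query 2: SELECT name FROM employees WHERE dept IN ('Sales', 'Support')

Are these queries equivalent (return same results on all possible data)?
Yes, equivalent

Both queries return: [('Alice',), ('Bob',), ('Eve',), ('Ivan',), ('Oscar',)]

Reason: OR vs IN are equivalent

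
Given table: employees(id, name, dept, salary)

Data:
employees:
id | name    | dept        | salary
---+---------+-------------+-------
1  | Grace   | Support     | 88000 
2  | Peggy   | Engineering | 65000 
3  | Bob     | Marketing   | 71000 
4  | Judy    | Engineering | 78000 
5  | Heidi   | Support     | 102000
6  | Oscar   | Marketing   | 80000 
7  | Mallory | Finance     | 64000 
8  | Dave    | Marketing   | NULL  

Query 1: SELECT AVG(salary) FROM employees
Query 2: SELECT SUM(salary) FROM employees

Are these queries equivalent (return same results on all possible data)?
No, not equivalent

Query 1 returns: [(78285.71428571429,)]
Query 2 returns: [(548000,)]

Reason: AVG vs SUM give different aggregate values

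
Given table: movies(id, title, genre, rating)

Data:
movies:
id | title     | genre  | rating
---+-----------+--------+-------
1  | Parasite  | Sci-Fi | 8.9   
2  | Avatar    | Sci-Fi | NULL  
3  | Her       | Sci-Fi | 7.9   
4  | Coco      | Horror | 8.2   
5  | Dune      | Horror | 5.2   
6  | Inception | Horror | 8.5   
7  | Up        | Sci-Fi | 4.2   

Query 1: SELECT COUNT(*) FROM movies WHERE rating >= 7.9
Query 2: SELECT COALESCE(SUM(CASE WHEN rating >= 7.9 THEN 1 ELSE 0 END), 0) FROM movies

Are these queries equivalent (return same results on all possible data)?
Yes, equivalent

Both queries return: [(4,)]

Reason: COUNT with WHERE vs conditional SUM (COALESCE handles empty-table NULL)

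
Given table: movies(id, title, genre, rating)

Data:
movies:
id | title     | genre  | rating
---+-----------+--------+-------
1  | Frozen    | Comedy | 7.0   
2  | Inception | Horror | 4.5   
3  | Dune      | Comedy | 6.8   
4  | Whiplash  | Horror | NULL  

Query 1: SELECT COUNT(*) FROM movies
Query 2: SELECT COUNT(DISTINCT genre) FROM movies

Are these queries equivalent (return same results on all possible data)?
No, not equivalent

Query 1 returns: [(4,)]
Query 2 returns: [(2,)]

Reason: COUNT(*) counts rows, COUNT(DISTINCT genre) counts unique genres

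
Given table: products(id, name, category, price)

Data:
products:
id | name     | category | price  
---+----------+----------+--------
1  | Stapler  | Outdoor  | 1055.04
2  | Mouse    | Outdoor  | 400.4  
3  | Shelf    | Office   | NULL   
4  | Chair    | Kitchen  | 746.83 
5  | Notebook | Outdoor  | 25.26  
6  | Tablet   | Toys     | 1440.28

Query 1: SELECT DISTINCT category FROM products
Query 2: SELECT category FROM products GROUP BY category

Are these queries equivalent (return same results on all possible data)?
Yes, equivalent

Both queries return: [('Kitchen',), ('Office',), ('Outdoor',), ('Toys',)]

Reason: Both get unique categorys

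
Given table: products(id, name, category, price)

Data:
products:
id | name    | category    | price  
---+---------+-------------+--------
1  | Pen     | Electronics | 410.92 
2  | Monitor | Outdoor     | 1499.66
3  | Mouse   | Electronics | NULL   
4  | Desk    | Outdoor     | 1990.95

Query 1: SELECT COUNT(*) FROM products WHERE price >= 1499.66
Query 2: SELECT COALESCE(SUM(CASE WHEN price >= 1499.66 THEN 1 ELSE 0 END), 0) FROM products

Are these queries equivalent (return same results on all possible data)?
Yes, equivalent

Both queries return: [(2,)]

Reason: COUNT with WHERE vs conditional SUM (COALESCE handles empty-table NULL)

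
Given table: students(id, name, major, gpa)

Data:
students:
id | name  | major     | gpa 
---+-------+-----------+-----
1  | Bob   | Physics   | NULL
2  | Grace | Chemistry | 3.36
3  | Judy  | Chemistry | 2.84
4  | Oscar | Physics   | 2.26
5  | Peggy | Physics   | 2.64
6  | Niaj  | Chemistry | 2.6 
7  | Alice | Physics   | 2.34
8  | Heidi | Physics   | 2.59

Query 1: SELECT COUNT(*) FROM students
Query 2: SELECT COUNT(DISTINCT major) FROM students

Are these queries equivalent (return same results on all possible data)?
No, not equivalent

Query 1 returns: [(8,)]
Query 2 returns: [(2,)]

Reason: COUNT(*) counts rows, COUNT(DISTINCT major) counts unique majors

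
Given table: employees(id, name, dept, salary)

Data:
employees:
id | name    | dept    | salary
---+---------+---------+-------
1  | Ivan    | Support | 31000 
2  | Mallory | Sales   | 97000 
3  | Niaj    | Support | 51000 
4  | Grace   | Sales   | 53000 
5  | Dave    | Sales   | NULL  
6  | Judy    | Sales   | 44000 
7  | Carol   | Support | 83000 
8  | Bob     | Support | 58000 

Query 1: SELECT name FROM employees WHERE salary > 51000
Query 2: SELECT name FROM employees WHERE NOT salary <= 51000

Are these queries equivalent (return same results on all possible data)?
Yes, equivalent

Both queries return: [('Bob',), ('Carol',), ('Grace',), ('Mallory',)]

Reason: Both filter salary > 51000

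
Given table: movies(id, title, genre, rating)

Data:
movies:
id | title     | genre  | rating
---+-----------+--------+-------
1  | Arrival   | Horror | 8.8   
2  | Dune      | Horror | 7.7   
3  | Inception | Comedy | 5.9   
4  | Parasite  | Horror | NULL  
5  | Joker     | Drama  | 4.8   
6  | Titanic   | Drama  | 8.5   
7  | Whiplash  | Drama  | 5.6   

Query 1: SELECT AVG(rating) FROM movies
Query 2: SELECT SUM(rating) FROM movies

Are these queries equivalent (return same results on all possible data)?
No, not equivalent

Query 1 returns: [(6.883333333333333,)]
Query 2 returns: [(41.3,)]

Reason: AVG vs SUM give different aggregate values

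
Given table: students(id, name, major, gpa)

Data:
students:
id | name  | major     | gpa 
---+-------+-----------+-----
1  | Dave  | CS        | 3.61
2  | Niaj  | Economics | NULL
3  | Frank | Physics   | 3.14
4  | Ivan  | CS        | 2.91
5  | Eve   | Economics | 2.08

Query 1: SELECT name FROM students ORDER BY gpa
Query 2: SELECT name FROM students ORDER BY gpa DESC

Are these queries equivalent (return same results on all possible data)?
No, not equivalent

Query 1 returns: [('Niaj',), ('Eve',), ('Ivan',), ('Frank',), ('Dave',)]
Query 2 returns: [('Dave',), ('Frank',), ('Ivan',), ('Eve',), ('Niaj',)]

Reason: ASC vs DESC gives opposite ordering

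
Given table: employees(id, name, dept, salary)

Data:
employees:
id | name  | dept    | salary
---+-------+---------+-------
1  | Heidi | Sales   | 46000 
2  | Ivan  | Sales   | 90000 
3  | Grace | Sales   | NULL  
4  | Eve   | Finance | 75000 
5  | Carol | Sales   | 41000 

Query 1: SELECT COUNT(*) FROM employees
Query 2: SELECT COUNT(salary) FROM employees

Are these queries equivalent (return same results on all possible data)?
No, not equivalent

Query 1 returns: [(5,)]
Query 2 returns: [(4,)]

Reason: COUNT(*) includes NULLs, COUNT(column) excludes them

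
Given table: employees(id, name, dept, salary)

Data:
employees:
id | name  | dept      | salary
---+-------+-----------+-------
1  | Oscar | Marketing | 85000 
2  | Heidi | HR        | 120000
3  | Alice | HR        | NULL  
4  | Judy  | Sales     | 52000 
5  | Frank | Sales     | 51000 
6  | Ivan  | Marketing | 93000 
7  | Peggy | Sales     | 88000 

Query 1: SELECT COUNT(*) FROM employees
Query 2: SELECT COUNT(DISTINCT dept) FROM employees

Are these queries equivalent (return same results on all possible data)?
No, not equivalent

Query 1 returns: [(7,)]
Query 2 returns: [(3,)]

Reason: COUNT(*) counts rows, COUNT(DISTINCT dept) counts unique depts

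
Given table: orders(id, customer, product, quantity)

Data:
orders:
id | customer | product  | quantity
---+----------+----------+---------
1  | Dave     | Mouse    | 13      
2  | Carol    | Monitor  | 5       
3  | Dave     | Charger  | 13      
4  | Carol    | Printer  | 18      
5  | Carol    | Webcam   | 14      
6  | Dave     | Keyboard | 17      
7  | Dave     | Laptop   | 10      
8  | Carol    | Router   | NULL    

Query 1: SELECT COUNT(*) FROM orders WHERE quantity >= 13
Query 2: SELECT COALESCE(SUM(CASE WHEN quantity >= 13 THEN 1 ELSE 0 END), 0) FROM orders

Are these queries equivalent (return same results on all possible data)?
Yes, equivalent

Both queries return: [(5,)]

Reason: COUNT with WHERE vs conditional SUM (COALESCE handles empty-table NULL)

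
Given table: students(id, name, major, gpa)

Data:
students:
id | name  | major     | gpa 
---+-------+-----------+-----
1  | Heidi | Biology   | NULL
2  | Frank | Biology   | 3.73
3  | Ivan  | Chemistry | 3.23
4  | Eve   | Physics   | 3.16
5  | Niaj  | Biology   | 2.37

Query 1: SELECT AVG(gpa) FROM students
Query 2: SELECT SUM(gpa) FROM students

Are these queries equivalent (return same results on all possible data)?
No, not equivalent

Query 1 returns: [(3.1225,)]
Query 2 returns: [(12.49,)]

Reason: AVG vs SUM give different aggregate values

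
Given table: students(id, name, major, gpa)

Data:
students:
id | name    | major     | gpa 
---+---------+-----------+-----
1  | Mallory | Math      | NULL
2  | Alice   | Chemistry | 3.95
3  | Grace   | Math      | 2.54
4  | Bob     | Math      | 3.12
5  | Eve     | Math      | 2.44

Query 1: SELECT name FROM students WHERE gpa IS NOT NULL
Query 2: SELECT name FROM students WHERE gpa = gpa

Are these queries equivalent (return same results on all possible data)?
Yes, equivalent

Both queries return: [('Alice',), ('Bob',), ('Eve',), ('Grace',)]

Reason: IS NOT NULL vs self-equality (both exclude NULLs)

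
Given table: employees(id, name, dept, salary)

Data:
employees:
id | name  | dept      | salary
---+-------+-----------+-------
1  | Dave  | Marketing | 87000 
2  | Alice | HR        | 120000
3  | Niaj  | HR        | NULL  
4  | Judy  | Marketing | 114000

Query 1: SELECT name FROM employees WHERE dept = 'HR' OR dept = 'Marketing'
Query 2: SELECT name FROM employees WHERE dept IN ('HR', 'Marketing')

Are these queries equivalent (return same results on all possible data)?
Yes, equivalent

Both queries return: [('Alice',), ('Dave',), ('Judy',), ('Niaj',)]

Reason: OR vs IN are equivalent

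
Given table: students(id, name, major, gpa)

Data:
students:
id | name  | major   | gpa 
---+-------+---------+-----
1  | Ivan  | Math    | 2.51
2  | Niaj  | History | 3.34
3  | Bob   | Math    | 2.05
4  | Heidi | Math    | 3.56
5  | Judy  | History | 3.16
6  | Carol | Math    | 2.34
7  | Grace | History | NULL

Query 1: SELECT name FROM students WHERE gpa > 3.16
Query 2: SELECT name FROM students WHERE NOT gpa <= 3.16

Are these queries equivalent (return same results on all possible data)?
Yes, equivalent

Both queries return: [('Heidi',), ('Niaj',)]

Reason: Both filter gpa > 3.16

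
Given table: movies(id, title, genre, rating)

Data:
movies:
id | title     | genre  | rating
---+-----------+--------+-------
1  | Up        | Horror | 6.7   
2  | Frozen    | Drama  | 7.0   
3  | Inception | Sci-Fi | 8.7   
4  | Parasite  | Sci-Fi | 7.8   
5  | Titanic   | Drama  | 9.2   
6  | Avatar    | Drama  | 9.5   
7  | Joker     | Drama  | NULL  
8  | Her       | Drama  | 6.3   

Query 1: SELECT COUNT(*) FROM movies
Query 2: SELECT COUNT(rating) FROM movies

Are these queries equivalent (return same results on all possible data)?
No, not equivalent

Query 1 returns: [(8,)]
Query 2 returns: [(7,)]

Reason: COUNT(*) includes NULLs, COUNT(column) excludes them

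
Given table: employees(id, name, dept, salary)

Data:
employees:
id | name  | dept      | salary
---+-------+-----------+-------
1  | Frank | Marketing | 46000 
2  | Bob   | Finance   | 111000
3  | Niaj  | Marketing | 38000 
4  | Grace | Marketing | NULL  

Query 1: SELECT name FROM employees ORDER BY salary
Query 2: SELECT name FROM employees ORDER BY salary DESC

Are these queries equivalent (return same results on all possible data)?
No, not equivalent

Query 1 returns: [('Grace',), ('Niaj',), ('Frank',), ('Bob',)]
Query 2 returns: [('Bob',), ('Frank',), ('Niaj',), ('Grace',)]

Reason: ASC vs DESC gives opposite ordering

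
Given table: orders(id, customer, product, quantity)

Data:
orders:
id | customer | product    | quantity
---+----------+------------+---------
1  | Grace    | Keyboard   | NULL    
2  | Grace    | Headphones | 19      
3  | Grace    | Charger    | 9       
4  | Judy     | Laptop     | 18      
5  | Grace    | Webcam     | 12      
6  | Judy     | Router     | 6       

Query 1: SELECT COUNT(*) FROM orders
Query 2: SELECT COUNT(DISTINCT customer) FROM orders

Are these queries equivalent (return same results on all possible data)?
No, not equivalent

Query 1 returns: [(6,)]
Query 2 returns: [(2,)]

Reason: COUNT(*) counts rows, COUNT(DISTINCT customer) counts unique customers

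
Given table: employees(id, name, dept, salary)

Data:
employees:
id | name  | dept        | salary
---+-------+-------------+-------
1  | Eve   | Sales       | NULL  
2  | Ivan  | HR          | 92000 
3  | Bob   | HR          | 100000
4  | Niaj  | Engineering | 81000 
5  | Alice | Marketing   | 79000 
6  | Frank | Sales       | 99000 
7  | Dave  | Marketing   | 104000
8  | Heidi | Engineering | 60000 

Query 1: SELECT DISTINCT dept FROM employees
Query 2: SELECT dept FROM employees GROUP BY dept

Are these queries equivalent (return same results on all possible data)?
Yes, equivalent

Both queries return: [('Engineering',), ('HR',), ('Marketing',), ('Sales',)]

Reason: Both get unique depts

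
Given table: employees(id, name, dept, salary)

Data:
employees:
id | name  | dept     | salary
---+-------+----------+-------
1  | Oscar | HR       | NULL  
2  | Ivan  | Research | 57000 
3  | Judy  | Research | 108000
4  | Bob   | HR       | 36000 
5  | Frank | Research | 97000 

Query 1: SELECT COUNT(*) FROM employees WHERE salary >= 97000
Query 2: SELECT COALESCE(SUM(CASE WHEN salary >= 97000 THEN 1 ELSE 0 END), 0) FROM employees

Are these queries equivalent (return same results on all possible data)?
Yes, equivalent

Both queries return: [(2,)]

Reason: COUNT with WHERE vs conditional SUM (COALESCE handles empty-table NULL)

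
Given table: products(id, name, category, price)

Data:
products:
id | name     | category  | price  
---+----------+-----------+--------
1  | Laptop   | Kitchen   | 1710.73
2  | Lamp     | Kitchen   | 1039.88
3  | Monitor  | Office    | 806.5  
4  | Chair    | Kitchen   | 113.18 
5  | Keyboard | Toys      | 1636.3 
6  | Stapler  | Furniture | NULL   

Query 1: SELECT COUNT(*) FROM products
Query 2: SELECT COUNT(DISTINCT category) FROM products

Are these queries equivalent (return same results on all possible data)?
No, not equivalent

Query 1 returns: [(6,)]
Query 2 returns: [(4,)]

Reason: COUNT(*) counts rows, COUNT(DISTINCT category) counts unique categorys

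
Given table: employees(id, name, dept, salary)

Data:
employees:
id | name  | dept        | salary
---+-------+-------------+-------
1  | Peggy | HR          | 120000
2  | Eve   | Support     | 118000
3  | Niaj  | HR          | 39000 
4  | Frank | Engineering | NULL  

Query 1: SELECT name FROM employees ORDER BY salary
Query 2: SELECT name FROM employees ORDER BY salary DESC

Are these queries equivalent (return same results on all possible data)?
No, not equivalent

Query 1 returns: [('Frank',), ('Niaj',), ('Eve',), ('Peggy',)]
Query 2 returns: [('Peggy',), ('Eve',), ('Niaj',), ('Frank',)]

Reason: ASC vs DESC gives opposite ordering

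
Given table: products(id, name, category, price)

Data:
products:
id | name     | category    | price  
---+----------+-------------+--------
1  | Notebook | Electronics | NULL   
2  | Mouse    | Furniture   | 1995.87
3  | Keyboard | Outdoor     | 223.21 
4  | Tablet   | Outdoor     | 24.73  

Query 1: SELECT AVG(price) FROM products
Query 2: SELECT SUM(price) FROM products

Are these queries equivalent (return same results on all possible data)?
No, not equivalent

Query 1 returns: [(747.9366666666666,)]
Query 2 returns: [(2243.81,)]

Reason: AVG vs SUM give different aggregate values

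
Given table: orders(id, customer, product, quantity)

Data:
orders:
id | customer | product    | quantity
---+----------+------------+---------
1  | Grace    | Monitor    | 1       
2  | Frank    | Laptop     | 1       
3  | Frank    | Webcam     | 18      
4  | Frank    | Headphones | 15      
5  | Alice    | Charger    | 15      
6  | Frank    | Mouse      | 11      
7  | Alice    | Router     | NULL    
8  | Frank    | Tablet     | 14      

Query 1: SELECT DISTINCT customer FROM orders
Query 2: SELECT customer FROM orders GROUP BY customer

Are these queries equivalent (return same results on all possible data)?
Yes, equivalent

Both queries return: [('Alice',), ('Frank',), ('Grace',)]

Reason: Both get unique customers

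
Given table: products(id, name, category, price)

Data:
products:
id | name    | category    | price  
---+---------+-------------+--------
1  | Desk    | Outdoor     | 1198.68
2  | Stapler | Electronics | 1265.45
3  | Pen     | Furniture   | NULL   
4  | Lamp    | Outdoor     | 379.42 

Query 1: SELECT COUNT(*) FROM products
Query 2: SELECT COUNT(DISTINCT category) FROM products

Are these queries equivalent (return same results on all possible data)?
No, not equivalent

Query 1 returns: [(4,)]
Query 2 returns: [(3,)]

Reason: COUNT(*) counts rows, COUNT(DISTINCT category) counts unique categorys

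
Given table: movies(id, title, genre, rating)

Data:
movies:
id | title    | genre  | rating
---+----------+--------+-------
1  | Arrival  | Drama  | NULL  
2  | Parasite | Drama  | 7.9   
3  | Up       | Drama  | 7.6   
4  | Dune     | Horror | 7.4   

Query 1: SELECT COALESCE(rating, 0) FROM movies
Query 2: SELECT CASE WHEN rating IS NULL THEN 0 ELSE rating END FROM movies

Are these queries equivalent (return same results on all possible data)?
Yes, equivalent

Both queries return: [(0,), (7.4,), (7.6,), (7.9,)]

Reason: COALESCE vs CASE for NULL handling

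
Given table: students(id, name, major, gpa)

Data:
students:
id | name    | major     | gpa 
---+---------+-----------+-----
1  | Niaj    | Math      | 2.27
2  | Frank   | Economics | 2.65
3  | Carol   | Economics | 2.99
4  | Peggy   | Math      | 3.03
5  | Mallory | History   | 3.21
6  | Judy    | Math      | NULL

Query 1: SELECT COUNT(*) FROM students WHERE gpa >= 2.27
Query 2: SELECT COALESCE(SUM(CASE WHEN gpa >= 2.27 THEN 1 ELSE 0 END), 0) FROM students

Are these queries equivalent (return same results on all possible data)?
Yes, equivalent

Both queries return: [(5,)]

Reason: COUNT with WHERE vs conditional SUM (COALESCE handles empty-table NULL)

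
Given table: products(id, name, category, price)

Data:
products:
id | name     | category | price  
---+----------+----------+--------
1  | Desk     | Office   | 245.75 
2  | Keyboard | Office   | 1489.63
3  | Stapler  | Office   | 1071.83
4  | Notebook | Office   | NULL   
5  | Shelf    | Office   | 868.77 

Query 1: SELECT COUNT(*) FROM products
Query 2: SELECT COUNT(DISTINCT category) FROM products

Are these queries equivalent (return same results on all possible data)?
No, not equivalent

Query 1 returns: [(5,)]
Query 2 returns: [(1,)]

Reason: COUNT(*) counts rows, COUNT(DISTINCT category) counts unique categorys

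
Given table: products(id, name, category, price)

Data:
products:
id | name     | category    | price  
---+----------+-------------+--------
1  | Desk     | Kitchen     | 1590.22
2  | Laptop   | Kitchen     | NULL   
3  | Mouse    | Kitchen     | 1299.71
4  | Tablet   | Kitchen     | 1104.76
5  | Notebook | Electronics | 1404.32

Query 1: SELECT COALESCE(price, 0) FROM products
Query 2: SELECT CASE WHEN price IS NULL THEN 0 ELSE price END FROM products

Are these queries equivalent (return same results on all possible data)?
Yes, equivalent

Both queries return: [(0,), (1104.76,), (1299.71,), (1404.32,), (1590.22,)]

Reason: COALESCE vs CASE for NULL handling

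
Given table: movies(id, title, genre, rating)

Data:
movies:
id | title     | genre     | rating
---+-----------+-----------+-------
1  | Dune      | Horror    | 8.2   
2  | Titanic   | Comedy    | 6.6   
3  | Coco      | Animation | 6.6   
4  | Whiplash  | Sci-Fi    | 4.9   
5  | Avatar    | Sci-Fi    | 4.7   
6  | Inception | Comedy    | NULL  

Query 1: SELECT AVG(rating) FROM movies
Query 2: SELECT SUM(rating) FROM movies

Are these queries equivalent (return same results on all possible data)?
No, not equivalent

Query 1 returns: [(6.2,)]
Query 2 returns: [(31.0,)]

Reason: AVG vs SUM give different aggregate values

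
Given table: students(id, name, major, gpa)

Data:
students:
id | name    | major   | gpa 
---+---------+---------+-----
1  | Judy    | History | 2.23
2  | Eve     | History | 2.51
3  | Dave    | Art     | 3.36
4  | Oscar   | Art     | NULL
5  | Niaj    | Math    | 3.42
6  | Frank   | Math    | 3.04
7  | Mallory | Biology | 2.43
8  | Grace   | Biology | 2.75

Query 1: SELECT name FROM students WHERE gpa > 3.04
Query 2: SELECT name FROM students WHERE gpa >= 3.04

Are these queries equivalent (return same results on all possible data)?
No, not equivalent

Query 1 returns: [('Dave',), ('Niaj',)]
Query 2 returns: [('Dave',), ('Niaj',), ('Frank',)]

Reason: > vs >= gives different results when gpa = 3.04 exists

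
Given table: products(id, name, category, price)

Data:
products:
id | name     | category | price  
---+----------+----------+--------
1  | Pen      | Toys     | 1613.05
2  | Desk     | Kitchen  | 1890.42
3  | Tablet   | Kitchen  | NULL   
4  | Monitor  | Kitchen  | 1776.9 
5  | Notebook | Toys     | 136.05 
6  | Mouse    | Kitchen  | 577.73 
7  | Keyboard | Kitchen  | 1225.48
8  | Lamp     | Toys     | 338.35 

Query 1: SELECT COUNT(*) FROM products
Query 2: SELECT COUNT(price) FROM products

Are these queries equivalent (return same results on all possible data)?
No, not equivalent

Query 1 returns: [(8,)]
Query 2 returns: [(7,)]

Reason: COUNT(*) includes NULLs, COUNT(column) excludes them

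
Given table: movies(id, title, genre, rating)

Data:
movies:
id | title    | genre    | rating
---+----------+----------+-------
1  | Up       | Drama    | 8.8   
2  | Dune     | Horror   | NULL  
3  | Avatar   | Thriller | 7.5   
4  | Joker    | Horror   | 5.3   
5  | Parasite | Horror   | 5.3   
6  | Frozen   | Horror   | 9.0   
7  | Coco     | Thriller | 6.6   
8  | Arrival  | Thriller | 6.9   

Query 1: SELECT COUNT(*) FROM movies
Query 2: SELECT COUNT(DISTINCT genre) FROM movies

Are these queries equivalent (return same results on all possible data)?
No, not equivalent

Query 1 returns: [(8,)]
Query 2 returns: [(3,)]

Reason: COUNT(*) counts rows, COUNT(DISTINCT genre) counts unique genres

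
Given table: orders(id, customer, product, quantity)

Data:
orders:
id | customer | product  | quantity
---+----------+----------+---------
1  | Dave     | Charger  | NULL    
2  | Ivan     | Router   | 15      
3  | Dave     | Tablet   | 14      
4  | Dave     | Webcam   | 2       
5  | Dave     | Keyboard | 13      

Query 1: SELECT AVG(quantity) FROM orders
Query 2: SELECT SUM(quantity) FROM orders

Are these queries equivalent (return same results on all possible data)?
No, not equivalent

Query 1 returns: [(11.0,)]
Query 2 returns: [(44,)]

Reason: AVG vs SUM give different aggregate values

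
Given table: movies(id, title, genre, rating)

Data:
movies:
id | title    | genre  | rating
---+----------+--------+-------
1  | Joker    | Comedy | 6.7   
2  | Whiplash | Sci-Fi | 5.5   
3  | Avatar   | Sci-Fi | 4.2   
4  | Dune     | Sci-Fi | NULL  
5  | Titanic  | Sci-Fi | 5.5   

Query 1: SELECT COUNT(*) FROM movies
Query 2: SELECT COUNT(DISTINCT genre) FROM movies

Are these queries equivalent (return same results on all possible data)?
No, not equivalent

Query 1 returns: [(5,)]
Query 2 returns: [(2,)]

Reason: COUNT(*) counts rows, COUNT(DISTINCT genre) counts unique genres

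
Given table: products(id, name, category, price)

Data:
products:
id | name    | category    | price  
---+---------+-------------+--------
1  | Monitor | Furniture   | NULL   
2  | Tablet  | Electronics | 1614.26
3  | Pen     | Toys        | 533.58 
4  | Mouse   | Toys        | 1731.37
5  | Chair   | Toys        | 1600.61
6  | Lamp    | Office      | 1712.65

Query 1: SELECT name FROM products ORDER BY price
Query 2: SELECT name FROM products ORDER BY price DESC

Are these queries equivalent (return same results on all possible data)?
No, not equivalent

Query 1 returns: [('Monitor',), ('Pen',), ('Chair',), ('Tablet',), ('Lamp',), ('Mouse',)]
Query 2 returns: [('Mouse',), ('Lamp',), ('Tablet',), ('Chair',), ('Pen',), ('Monitor',)]

Reason: ASC vs DESC gives opposite ordering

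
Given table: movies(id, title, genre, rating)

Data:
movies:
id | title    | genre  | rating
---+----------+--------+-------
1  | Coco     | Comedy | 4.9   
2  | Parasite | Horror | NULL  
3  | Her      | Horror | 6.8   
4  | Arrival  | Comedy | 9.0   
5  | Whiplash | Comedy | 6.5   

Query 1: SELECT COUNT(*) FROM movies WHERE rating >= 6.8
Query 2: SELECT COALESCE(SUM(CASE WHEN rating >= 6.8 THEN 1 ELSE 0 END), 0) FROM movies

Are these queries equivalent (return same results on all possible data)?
Yes, equivalent

Both queries return: [(2,)]

Reason: COUNT with WHERE vs conditional SUM (COALESCE handles empty-table NULL)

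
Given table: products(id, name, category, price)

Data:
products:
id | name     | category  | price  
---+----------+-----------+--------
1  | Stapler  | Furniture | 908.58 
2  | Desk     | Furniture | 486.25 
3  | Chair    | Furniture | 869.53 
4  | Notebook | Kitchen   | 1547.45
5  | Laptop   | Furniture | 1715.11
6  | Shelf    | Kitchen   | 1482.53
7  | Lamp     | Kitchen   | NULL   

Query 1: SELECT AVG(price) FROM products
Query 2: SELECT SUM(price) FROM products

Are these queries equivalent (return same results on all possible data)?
No, not equivalent

Query 1 returns: [(1168.2416666666666,)]
Query 2 returns: [(7009.45,)]

Reason: AVG vs SUM give different aggregate values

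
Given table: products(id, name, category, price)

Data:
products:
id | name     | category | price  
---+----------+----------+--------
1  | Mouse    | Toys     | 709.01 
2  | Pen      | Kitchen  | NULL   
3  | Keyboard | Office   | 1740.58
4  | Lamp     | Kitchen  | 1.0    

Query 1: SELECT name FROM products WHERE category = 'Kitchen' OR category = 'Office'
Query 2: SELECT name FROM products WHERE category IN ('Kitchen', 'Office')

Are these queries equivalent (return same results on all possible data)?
Yes, equivalent

Both queries return: [('Keyboard',), ('Lamp',), ('Pen',)]

Reason: OR vs IN are equivalent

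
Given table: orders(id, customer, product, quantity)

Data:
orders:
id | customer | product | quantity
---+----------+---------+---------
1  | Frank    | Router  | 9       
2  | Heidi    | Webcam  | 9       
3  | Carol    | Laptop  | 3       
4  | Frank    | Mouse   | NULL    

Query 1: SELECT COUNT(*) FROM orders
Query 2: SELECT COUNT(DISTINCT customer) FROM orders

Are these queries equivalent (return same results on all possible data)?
No, not equivalent

Query 1 returns: [(4,)]
Query 2 returns: [(3,)]

Reason: COUNT(*) counts rows, COUNT(DISTINCT customer) counts unique customers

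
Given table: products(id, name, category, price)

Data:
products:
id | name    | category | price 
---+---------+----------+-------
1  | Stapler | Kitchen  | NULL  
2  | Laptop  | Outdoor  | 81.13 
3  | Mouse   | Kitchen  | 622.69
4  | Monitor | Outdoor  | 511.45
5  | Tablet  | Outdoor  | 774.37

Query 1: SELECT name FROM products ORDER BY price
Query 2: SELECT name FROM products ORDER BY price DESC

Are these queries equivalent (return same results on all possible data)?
No, not equivalent

Query 1 returns: [('Stapler',), ('Laptop',), ('Monitor',), ('Mouse',), ('Tablet',)]
Query 2 returns: [('Tablet',), ('Mouse',), ('Monitor',), ('Laptop',), ('Stapler',)]

Reason: ASC vs DESC gives opposite ordering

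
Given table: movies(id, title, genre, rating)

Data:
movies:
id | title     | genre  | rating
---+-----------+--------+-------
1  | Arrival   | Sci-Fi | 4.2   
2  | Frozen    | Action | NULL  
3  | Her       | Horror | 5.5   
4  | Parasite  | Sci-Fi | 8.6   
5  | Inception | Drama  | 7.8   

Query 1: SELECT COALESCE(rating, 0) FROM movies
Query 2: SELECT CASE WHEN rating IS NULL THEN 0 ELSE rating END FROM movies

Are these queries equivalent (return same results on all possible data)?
Yes, equivalent

Both queries return: [(0,), (4.2,), (5.5,), (7.8,), (8.6,)]

Reason: COALESCE vs CASE for NULL handling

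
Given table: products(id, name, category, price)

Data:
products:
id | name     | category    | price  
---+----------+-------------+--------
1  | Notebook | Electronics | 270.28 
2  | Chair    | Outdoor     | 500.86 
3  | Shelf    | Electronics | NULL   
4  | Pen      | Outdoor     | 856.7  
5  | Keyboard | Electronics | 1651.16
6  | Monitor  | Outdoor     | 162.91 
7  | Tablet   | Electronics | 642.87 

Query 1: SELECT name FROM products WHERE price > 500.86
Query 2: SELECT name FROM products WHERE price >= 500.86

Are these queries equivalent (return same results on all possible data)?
No, not equivalent

Query 1 returns: [('Pen',), ('Keyboard',), ('Tablet',)]
Query 2 returns: [('Chair',), ('Pen',), ('Keyboard',), ('Tablet',)]

Reason: > vs >= gives different results when price = 500.86 exists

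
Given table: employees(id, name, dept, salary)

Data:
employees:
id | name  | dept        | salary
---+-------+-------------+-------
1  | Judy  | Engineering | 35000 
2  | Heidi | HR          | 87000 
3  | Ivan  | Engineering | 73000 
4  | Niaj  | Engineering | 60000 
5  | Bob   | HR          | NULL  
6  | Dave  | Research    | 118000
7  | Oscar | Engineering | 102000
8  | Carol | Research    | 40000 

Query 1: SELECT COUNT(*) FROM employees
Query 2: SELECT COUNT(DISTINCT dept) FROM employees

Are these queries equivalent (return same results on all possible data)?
No, not equivalent

Query 1 returns: [(8,)]
Query 2 returns: [(3,)]

Reason: COUNT(*) counts rows, COUNT(DISTINCT dept) counts unique depts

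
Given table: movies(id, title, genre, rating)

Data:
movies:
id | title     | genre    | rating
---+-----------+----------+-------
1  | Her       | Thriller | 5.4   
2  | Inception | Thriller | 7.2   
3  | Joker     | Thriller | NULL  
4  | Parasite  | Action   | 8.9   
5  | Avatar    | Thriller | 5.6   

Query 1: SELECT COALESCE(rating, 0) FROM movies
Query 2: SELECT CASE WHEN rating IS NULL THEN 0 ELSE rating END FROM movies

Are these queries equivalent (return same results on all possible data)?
Yes, equivalent

Both queries return: [(0,), (5.4,), (5.6,), (7.2,), (8.9,)]

Reason: COALESCE vs CASE for NULL handling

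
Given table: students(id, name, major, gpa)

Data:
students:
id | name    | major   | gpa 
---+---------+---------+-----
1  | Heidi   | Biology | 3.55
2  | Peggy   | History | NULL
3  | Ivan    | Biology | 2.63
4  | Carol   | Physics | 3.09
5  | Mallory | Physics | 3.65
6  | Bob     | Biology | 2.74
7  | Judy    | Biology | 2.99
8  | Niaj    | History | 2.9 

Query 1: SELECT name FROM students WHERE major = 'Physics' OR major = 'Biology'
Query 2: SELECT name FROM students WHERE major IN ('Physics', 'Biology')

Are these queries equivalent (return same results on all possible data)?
Yes, equivalent

Both queries return: [('Bob',), ('Carol',), ('Heidi',), ('Ivan',), ('Judy',), ('Mallory',)]

Reason: OR vs IN are equivalent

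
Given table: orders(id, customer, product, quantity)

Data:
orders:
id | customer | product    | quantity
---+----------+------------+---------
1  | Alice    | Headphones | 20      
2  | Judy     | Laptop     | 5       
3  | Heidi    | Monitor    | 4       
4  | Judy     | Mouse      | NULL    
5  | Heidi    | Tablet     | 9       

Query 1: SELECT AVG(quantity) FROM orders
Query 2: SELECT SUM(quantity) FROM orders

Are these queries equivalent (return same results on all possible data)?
No, not equivalent

Query 1 returns: [(9.5,)]
Query 2 returns: [(38,)]

Reason: AVG vs SUM give different aggregate values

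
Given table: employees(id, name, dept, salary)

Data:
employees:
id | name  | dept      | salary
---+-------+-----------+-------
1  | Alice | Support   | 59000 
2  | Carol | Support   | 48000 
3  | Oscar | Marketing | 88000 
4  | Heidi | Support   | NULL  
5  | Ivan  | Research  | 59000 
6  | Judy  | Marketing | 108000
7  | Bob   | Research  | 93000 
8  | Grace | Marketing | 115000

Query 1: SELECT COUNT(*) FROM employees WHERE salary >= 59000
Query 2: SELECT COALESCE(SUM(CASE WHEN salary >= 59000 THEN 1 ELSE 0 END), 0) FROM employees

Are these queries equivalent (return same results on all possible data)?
Yes, equivalent

Both queries return: [(6,)]

Reason: COUNT with WHERE vs conditional SUM (COALESCE handles empty-table NULL)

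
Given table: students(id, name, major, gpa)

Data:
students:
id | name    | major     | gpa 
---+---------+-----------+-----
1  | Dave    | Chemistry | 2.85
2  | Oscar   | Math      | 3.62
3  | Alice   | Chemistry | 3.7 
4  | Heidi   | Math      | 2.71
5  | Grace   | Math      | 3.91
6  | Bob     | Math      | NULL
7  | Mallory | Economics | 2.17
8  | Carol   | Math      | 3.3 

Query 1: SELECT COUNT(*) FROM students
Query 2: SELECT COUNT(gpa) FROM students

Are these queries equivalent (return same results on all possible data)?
No, not equivalent

Query 1 returns: [(8,)]
Query 2 returns: [(7,)]

Reason: COUNT(*) includes NULLs, COUNT(column) excludes them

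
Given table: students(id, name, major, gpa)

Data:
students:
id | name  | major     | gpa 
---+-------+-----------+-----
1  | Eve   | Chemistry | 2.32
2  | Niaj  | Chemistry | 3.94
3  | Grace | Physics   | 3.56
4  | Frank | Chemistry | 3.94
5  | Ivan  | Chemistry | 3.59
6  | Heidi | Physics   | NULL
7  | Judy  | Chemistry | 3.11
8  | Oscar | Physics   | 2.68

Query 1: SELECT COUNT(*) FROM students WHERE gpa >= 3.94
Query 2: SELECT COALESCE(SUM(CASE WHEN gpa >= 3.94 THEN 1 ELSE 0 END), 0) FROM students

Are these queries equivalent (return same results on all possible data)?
Yes, equivalent

Both queries return: [(2,)]

Reason: COUNT with WHERE vs conditional SUM (COALESCE handles empty-table NULL)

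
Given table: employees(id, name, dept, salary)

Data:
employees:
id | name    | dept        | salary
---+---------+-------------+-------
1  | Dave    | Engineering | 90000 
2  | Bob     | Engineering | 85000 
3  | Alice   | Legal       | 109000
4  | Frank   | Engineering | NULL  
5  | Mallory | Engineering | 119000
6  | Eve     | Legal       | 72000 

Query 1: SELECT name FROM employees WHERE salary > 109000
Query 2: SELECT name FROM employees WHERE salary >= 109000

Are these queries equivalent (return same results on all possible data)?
No, not equivalent

Query 1 returns: [('Mallory',)]
Query 2 returns: [('Alice',), ('Mallory',)]

Reason: > vs >= gives different results when salary = 109000 exists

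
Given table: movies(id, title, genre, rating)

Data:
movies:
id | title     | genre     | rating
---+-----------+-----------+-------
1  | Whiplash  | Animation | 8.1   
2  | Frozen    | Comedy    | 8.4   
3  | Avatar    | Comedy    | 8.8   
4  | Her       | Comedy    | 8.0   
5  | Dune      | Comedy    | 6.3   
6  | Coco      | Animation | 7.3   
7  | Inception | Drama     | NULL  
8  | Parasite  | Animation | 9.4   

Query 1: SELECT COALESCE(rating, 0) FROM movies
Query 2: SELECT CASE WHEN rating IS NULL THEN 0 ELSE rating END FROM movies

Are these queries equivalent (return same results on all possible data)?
Yes, equivalent

Both queries return: [(0,), (6.3,), (7.3,), (8.0,), (8.1,), (8.4,), (8.8,), (9.4,)]

Reason: COALESCE vs CASE for NULL handling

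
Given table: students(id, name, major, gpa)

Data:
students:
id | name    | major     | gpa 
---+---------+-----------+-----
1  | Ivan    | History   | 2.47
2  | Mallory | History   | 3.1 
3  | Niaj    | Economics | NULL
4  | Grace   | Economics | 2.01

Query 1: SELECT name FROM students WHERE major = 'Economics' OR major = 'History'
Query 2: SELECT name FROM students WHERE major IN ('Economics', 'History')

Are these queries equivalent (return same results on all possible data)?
Yes, equivalent

Both queries return: [('Grace',), ('Ivan',), ('Mallory',), ('Niaj',)]

Reason: OR vs IN are equivalent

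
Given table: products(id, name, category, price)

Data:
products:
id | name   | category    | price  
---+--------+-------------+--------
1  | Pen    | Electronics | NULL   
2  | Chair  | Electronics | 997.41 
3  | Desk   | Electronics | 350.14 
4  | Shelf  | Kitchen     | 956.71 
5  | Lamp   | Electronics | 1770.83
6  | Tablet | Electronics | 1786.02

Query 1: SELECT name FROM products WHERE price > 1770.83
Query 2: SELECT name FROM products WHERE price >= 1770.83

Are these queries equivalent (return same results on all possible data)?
No, not equivalent

Query 1 returns: [('Tablet',)]
Query 2 returns: [('Lamp',), ('Tablet',)]

Reason: > vs >= gives different results when price = 1770.83 exists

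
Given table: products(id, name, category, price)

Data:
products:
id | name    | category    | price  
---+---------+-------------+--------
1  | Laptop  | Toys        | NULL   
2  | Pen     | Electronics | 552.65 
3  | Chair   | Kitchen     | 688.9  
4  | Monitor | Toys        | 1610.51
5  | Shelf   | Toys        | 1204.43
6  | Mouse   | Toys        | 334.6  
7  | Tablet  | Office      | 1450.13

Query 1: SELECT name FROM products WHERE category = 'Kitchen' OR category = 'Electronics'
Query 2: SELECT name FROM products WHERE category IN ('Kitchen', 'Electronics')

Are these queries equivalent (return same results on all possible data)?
Yes, equivalent

Both queries return: [('Chair',), ('Pen',)]

Reason: OR vs IN are equivalent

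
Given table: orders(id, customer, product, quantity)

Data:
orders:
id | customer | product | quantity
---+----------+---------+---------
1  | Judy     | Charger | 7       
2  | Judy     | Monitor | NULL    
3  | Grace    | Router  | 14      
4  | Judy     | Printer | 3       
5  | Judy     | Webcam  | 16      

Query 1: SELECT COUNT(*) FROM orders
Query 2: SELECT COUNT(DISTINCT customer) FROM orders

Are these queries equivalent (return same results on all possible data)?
No, not equivalent

Query 1 returns: [(5,)]
Query 2 returns: [(2,)]

Reason: COUNT(*) counts rows, COUNT(DISTINCT customer) counts unique customers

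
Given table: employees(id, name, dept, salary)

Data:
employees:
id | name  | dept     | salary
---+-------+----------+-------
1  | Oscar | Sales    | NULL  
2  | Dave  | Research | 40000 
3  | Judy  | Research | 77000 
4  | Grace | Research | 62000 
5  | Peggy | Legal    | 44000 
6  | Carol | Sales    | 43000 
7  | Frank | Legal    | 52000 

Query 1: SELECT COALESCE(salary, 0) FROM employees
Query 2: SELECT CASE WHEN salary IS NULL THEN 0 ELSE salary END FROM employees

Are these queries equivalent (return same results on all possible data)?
Yes, equivalent

Both queries return: [(0,), (40000,), (43000,), (44000,), (52000,), (62000,), (77000,)]

Reason: COALESCE vs CASE for NULL handling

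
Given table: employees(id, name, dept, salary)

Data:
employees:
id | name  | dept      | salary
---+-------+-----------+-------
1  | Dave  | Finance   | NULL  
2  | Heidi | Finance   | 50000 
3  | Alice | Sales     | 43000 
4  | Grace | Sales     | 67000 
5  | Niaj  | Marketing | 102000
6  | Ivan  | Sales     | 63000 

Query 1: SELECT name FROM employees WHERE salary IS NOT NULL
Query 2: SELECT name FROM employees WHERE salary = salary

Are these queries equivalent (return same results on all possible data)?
Yes, equivalent

Both queries return: [('Alice',), ('Grace',), ('Heidi',), ('Ivan',), ('Niaj',)]

Reason: IS NOT NULL vs self-equality (both exclude NULLs)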